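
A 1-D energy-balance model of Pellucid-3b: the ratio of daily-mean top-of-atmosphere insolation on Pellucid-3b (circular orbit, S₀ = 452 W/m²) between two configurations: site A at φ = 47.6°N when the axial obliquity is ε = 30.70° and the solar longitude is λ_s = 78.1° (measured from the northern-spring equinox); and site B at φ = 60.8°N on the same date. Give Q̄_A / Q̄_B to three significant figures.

Q̄_A / Q̄_B ≈ 0.938

— Configuration A (φ=+47.6°):
Solar declination: sin δ = sin ε · sin λ_s = sin 30.70° × sin 78.1° = 0.49957, so δ = +29.972°.
cos H₀ = −tan(+47.6°) tan(+29.972°) = -0.6316, H₀ = 2.2544 rad.
Bracket: H₀ sin φ sin δ + cos φ cos δ sin H₀ = 2.2544×0.73846×0.49957 + 0.67430×0.86627×0.77533 = 0.831676 + 0.452890 = 1.284566.
Q̄ = (S₀/π) × [bracket] = (452/π) × 1.284566 = 184.82 W/m².
— Configuration B (φ=+60.8°):
cos H₀ = −tan(+60.8°) tan(+29.972°) = -1.0319 ≤ −1 ⇒ polar day, H₀ = π.
Bracket: H₀ sin φ sin δ + cos φ cos δ sin H₀ = 3.1416×0.87292×0.49957 + 0.48786×0.86627×0.00000 = 1.370004 + 0.000000 = 1.370004.
Q̄ = (S₀/π) × [bracket] = (452/π) × 1.370004 = 197.11 W/m².
Ratio Q̄_A / Q̄_B = 184.82 / 197.11 = 0.9376.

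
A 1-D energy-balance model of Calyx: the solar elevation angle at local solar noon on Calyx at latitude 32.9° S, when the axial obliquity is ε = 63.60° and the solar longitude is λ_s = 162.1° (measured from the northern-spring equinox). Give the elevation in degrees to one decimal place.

41.1°

Solar declination: sin δ = sin ε · sin λ_s = sin 63.60° × sin 162.1° = 0.27530, so δ = +15.980°.
At local noon the hour angle is zero, so the zenith angle equals |φ − δ| = |-32.9° − (+15.980°)| = 48.880°.
Elevation = 90° − 48.880° = 41.1°.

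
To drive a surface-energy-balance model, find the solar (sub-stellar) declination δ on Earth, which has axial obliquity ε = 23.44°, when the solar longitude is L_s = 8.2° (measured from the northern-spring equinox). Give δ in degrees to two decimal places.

sin δ = sin ε · sin L_s = sin 23.44° × sin 8.2° = 0.056736.
δ = arcsin(0.056736) = +3.25°.

δ = +3.25°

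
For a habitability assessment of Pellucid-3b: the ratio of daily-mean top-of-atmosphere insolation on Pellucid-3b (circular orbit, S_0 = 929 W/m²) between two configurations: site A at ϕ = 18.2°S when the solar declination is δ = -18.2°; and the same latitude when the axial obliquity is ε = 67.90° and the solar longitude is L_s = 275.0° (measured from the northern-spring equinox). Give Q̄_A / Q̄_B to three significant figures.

Q̄_A / Q̄_B ≈ 1.13

— Configuration A (ϕ=-18.2°):
cos h₀ = −tan(-18.2°) tan(-18.200°) = -0.1081, h₀ = 1.6791 rad.
Bracket: h₀ sin ϕ sin δ + cos ϕ cos δ sin h₀ = 1.6791×-0.31233×-0.31233 + 0.94997×0.94997×0.99414 = 0.163796 + 0.897155 = 1.060951.
Q̄ = (S_0/π) × [bracket] = (929/π) × 1.060951 = 313.73 W/m².
— Configuration B (ϕ=-18.2°):
Solar declination: sin δ = sin ε · sin L_s = sin 67.90° × sin 275.0° = -0.92300, so δ = -67.369°.
cos h₀ = −tan(-18.2°) tan(-67.369°) = -0.7887, h₀ = 2.4794 rad.
Bracket: h₀ sin ϕ sin δ + cos ϕ cos δ sin h₀ = 2.4794×-0.31233×-0.92300 + 0.94997×0.38479×0.61484 = 0.714763 + 0.224748 = 0.939511.
Q̄ = (S_0/π) × [bracket] = (929/π) × 0.939511 = 277.82 W/m².
Ratio Q̄_A / Q̄_B = 313.73 / 277.82 = 1.129.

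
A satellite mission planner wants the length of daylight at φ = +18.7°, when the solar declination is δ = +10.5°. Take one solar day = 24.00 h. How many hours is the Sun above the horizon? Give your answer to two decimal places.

cos H₀ = −tan φ · tan δ = −tan(+18.7°) × tan(+10.500°) = -0.0627, so H₀ = 1.6336 rad = 93.60°.
Daylight = 2H₀/(2π) × 24.00 h = (1.6336/π) × 24.00 = 12.48 h.

12.48 h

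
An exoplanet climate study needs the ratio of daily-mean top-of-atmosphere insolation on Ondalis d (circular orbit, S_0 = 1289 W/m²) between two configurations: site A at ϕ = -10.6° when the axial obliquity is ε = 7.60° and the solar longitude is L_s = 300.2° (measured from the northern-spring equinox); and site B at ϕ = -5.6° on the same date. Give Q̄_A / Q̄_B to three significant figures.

Q̄_A / Q̄_B ≈ 1.00

— Configuration A (ϕ=-10.6°):
Solar declination: sin δ = sin ε · sin L_s = sin 7.60° × sin 300.2° = -0.11431, so δ = -6.564°.
cos h₀ = −tan(-10.6°) tan(-6.564°) = -0.0215, h₀ = 1.5923 rad.
Bracket: h₀ sin ϕ sin δ + cos ϕ cos δ sin h₀ = 1.5923×-0.18395×-0.11431 + 0.98294×0.99345×0.99977 = 0.033482 + 0.976277 = 1.009759.
Q̄ = (S_0/π) × [bracket] = (1289/π) × 1.009759 = 414.31 W/m².
— Configuration B (ϕ=-5.6°):
cos h₀ = −tan(-5.6°) tan(-6.564°) = -0.0113, h₀ = 1.5821 rad.
Bracket: h₀ sin ϕ sin δ + cos ϕ cos δ sin h₀ = 1.5821×-0.09758×-0.11431 + 0.99523×0.99345×0.99994 = 0.017647 + 0.988652 = 1.006299.
Q̄ = (S_0/π) × [bracket] = (1289/π) × 1.006299 = 412.89 W/m².
Ratio Q̄_A / Q̄_B = 414.31 / 412.89 = 1.003.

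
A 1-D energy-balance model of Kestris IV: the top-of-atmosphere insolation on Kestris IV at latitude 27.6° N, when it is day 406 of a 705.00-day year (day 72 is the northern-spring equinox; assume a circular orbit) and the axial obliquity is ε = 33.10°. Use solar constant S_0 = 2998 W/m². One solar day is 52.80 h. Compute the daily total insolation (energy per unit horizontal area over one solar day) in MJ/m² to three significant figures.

Solar longitude: L_s = 360° × (406 − 72)/705.00 = 170.553°.
sin δ = sin 33.10° × sin 170.553° = 0.08963, so δ = +5.142°.
cos h₀ = −tan(+27.6°) tan(+5.142°) = -0.0470, h₀ = 1.6179 rad.
Bracket: h₀ sin ϕ sin δ + cos ϕ cos δ sin h₀ = 1.6179×0.46330×0.08963 + 0.88620×0.99597×0.99889 = 0.067184 + 0.881649 = 0.948833.
Q̄ = (S_0/π) × [bracket] = (2998/π) × 0.948833 = 905.46 W/m².
Daily total = Q̄ × 52.80 h × 3600 s/h = 905.46 × 52.80 × 3600 / 10⁶ = 172.1 MJ/m².

172 MJ/m²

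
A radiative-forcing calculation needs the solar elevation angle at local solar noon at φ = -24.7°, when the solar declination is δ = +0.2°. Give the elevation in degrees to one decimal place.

65.1°

At local noon the hour angle is zero, so the zenith angle equals |φ − δ| = |-24.7° − (+0.200°)| = 24.900°.
Elevation = 90° − 24.900° = 65.1°.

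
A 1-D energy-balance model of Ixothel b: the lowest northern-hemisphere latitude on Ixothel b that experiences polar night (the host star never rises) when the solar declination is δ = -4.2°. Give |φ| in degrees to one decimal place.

|φ| = 85.8°

Polar night requires cos H₀ = −tan φ tan δ ≥ 1, i.e. tan φ tan δ ≤ −1.
The boundary is |tan φ| · |tan δ| = 1, so |φ| = 90° − |δ| = 90° − 4.2° = 85.8° in the northern hemisphere.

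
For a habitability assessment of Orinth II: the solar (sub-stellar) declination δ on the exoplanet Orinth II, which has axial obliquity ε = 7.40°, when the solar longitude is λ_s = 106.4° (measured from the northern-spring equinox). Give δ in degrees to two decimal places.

δ = +7.10°

sin δ = sin ε · sin λ_s = sin 7.40° × sin 106.4° = 0.123555.
δ = arcsin(0.123555) = +7.10°.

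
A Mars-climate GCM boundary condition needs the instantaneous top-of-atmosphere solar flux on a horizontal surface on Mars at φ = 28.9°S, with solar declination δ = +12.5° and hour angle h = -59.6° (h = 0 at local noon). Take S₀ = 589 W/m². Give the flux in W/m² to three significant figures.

cos θ_z = sin φ sin δ + cos φ cos δ cos h = -0.104601 + 0.432513 = 0.327912.
Flux = S₀ · cos θ_z = 589 × 0.327912 = 193.1 W/m².

193 W/m²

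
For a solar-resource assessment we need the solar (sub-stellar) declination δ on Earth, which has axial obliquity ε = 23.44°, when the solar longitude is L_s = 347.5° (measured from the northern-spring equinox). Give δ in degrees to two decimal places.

δ = -4.94°

sin δ = sin ε · sin L_s = sin 23.44° × sin 347.5° = -0.086097.
δ = arcsin(-0.086097) = -4.94°.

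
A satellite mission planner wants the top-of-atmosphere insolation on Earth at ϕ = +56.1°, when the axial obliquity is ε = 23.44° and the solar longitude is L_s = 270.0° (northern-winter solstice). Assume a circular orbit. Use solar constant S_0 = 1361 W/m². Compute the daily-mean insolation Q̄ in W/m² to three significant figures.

Solar declination: sin δ = sin ε · sin L_s = sin 23.44° × sin 270.0° = -0.39779, so δ = -23.440°.
cos h₀ = −tan(+56.1°) tan(-23.440°) = 0.6452, h₀ = 0.8695 rad.
Bracket: h₀ sin ϕ sin δ + cos ϕ cos δ sin h₀ = 0.8695×0.83001×-0.39779 + 0.55775×0.91748×0.76400 = -0.287083 + 0.390957 = 0.103874.
Q̄ = (S_0/π) × [bracket] = (1361/π) × 0.103874 = 45.00 W/m².

Q̄ ≈ 45.0 W/m²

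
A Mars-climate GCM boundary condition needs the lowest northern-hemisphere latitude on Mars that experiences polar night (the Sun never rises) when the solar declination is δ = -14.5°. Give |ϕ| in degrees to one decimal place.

|ϕ| = 75.5°

Polar night requires cos h₀ = −tan ϕ tan δ ≥ 1, i.e. tan ϕ tan δ ≤ −1.
The boundary is |tan ϕ| · |tan δ| = 1, so |ϕ| = 90° − |δ| = 90° − 14.5° = 75.5° in the northern hemisphere.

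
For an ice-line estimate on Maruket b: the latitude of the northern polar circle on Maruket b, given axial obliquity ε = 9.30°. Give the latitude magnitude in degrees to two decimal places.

80.70°

The polar circle is the lowest latitude that experiences at least one full rotation of continuous daylight at the northern-summer solstice; it lies at |ϕ| = 90° − ε = 90° − 9.30° = 80.70°.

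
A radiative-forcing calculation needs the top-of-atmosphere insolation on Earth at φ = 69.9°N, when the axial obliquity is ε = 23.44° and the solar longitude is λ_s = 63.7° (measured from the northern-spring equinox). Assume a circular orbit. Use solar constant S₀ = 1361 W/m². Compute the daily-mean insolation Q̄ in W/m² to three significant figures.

Solar declination: sin δ = sin ε · sin λ_s = sin 23.44° × sin 63.7° = 0.35661, so δ = +20.892°.
cos H₀ = −tan(+69.9°) tan(+20.892°) = -1.0431 ≤ −1 ⇒ polar day, H₀ = π.
Bracket: H₀ sin φ sin δ + cos φ cos δ sin H₀ = 3.1416×0.93909×0.35661 + 0.34366×0.93425×0.00000 = 1.052087 + 0.000000 = 1.052087.
Q̄ = (S₀/π) × [bracket] = (1361/π) × 1.052087 = 455.8 W/m².

Q̄ ≈ 456 W/m²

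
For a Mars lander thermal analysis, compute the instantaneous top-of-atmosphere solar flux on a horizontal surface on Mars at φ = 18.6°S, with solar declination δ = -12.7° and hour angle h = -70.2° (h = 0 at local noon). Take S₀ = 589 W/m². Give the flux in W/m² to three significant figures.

cos θ_z = sin φ sin δ + cos φ cos δ cos h = 0.070122 + 0.313191 = 0.383313.
Flux = S₀ · cos θ_z = 589 × 0.383313 = 225.8 W/m².

226 W/m²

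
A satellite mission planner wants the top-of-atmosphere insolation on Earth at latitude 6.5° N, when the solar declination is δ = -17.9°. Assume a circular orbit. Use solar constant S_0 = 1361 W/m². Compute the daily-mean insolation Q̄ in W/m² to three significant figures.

cos h₀ = −tan(+6.5°) tan(-17.900°) = 0.0368, h₀ = 1.5340 rad.
Bracket: h₀ sin ϕ sin δ + cos ϕ cos δ sin h₀ = 1.5340×0.11320×-0.30736 + 0.99357×0.95159×0.99932 = -0.053373 + 0.944828 = 0.891455.
Q̄ = (S_0/π) × [bracket] = (1361/π) × 0.891455 = 386.2 W/m².

Q̄ ≈ 386 W/m²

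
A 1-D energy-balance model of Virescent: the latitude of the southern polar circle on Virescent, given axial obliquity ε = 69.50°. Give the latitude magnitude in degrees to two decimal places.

20.50°

The polar circle is the lowest latitude that experiences at least one full rotation of continuous darkness at the northern-summer solstice; it lies at |ϕ| = 90° − ε = 90° − 69.50° = 20.50°.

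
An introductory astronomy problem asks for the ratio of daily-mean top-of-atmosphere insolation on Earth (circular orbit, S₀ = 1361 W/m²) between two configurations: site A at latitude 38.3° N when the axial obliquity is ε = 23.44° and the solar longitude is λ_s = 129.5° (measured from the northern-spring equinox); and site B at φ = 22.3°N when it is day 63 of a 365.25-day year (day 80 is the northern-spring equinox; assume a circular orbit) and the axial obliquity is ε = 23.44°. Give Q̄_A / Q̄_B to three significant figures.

— Configuration A (φ=+38.3°):
Solar declination: sin δ = sin ε · sin λ_s = sin 23.44° × sin 129.5° = 0.30694, so δ = +17.875°.
cos H₀ = −tan(+38.3°) tan(+17.875°) = -0.2547, H₀ = 1.8283 rad.
Bracket: H₀ sin φ sin δ + cos φ cos δ sin H₀ = 1.8283×0.61978×0.30694 + 0.78478×0.95173×0.96702 = 0.347807 + 0.722266 = 1.070073.
Q̄ = (S₀/π) × [bracket] = (1361/π) × 1.070073 = 463.58 W/m².
— Configuration B (φ=+22.3°):
Solar longitude: λ_s = 360° × (63 − 80)/365.25 = -16.756°, i.e. -16.756° + 360° = 343.244°.
sin δ = sin 23.44° × sin 343.244° = -0.11468, so δ = -6.585°.
cos H₀ = −tan(+22.3°) tan(-6.585°) = 0.0473, H₀ = 1.5234 rad.
Bracket: H₀ sin φ sin δ + cos φ cos δ sin H₀ = 1.5234×0.37946×-0.11468 + 0.92521×0.99340×0.99888 = -0.066293 + 0.918074 = 0.851781.
Q̄ = (S₀/π) × [bracket] = (1361/π) × 0.851781 = 369.01 W/m².
Ratio Q̄_A / Q̄_B = 463.58 / 369.01 = 1.256.

Q̄_A / Q̄_B ≈ 1.26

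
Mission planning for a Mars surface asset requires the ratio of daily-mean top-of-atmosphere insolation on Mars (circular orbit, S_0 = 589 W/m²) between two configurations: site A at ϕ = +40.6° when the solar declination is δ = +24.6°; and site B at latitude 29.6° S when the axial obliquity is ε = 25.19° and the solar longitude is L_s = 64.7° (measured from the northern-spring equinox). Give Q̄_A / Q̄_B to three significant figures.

Q̄_A / Q̄_B ≈ 2.22

— Configuration A (ϕ=+40.6°):
cos h₀ = −tan(+40.6°) tan(+24.600°) = -0.3924, h₀ = 1.9740 rad.
Bracket: h₀ sin ϕ sin δ + cos ϕ cos δ sin h₀ = 1.9740×0.65077×0.41628 + 0.75927×0.90924×0.91979 = 0.534762 + 0.634985 = 1.169747.
Q̄ = (S_0/π) × [bracket] = (589/π) × 1.169747 = 219.31 W/m².
— Configuration B (ϕ=-29.6°):
Solar declination: sin δ = sin ε · sin L_s = sin 25.19° × sin 64.7° = 0.38480, so δ = +22.631°.
cos h₀ = −tan(-29.6°) tan(+22.631°) = 0.2368, h₀ = 1.3317 rad.
Bracket: h₀ sin ϕ sin δ + cos ϕ cos δ sin h₀ = 1.3317×-0.49394×0.38480 + 0.86949×0.92300×0.97155 = -0.253114 + 0.779707 = 0.526593.
Q̄ = (S_0/π) × [bracket] = (589/π) × 0.526593 = 98.728 W/m².
Ratio Q̄_A / Q̄_B = 219.31 / 98.728 = 2.221.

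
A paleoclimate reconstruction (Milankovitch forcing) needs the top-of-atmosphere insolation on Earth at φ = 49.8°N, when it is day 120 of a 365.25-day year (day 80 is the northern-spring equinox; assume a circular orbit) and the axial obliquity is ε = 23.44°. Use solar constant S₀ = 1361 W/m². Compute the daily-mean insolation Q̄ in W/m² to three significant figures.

Q̄ ≈ 415 W/m²

Solar longitude: λ_s = 360° × (120 − 80)/365.25 = 39.425°.
sin δ = sin 23.44° × sin 39.425° = 0.25262, so δ = +14.633°.
cos H₀ = −tan(+49.8°) tan(+14.633°) = -0.3090, H₀ = 1.8849 rad.
Bracket: H₀ sin φ sin δ + cos φ cos δ sin H₀ = 1.8849×0.76380×0.25262 + 0.64546×0.96756×0.95108 = 0.363694 + 0.593970 = 0.957664.
Q̄ = (S₀/π) × [bracket] = (1361/π) × 0.957664 = 414.9 W/m².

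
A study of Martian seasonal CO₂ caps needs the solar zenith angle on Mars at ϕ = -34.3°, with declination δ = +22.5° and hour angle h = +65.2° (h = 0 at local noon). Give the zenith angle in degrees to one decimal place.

θ_z = 84.0°

cos θ_z = sin ϕ sin δ + cos ϕ cos δ cos h = -0.215652 + 0.320132 = 0.104480.
θ_z = arccos(0.104480) = 84.0°.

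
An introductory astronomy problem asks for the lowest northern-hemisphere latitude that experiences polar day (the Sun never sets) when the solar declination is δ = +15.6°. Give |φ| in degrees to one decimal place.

Polar day requires cos H₀ = −tan φ tan δ ≤ −1, i.e. tan φ tan δ ≥ 1.
The boundary is |tan φ| · |tan δ| = 1, so |φ| = 90° − |δ| = 90° − 15.6° = 74.4° in the northern hemisphere.

|φ| = 74.4°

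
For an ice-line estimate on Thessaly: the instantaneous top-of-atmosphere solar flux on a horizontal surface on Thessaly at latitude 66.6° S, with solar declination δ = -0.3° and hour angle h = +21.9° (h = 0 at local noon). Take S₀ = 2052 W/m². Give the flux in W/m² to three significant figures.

cos θ_z = sin φ sin δ + cos φ cos δ cos h = 0.004805 + 0.368483 = 0.373288.
Flux = S₀ · cos θ_z = 2052 × 0.373288 = 766.0 W/m².

766 W/m²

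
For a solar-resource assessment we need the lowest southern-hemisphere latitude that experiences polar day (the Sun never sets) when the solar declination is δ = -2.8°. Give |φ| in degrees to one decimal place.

Polar day requires cos H₀ = −tan φ tan δ ≤ −1, i.e. tan φ tan δ ≥ 1.
The boundary is |tan φ| · |tan δ| = 1, so |φ| = 90° − |δ| = 90° − 2.8° = 87.2° in the southern hemisphere.

|φ| = 87.2°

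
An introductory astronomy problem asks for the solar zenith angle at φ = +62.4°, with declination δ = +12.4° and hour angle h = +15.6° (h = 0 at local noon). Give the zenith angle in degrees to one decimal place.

cos θ_z = sin φ sin δ + cos φ cos δ cos h = 0.190299 + 0.435820 = 0.626119.
θ_z = arccos(0.626119) = 51.2°.

θ_z = 51.2°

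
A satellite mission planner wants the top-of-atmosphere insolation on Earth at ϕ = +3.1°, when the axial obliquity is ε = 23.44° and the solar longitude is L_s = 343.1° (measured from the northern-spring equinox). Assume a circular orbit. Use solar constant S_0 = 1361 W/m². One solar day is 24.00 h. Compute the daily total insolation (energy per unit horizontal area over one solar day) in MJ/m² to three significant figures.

Solar declination: sin δ = sin ε · sin L_s = sin 23.44° × sin 343.1° = -0.11564, so δ = -6.640°.
cos h₀ = −tan(+3.1°) tan(-6.640°) = 0.0063, h₀ = 1.5645 rad.
Bracket: h₀ sin ϕ sin δ + cos ϕ cos δ sin h₀ = 1.5645×0.05408×-0.11564 + 0.99854×0.99329×0.99998 = -0.009784 + 0.991820 = 0.982036.
Q̄ = (S_0/π) × [bracket] = (1361/π) × 0.982036 = 425.44 W/m².
Daily total = Q̄ × 24.00 h × 3600 s/h = 425.44 × 24.00 × 3600 / 10⁶ = 36.76 MJ/m².

36.8 MJ/m²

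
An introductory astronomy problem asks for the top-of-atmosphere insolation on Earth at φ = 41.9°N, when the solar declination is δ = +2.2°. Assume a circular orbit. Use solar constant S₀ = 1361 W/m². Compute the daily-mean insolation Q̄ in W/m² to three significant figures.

cos H₀ = −tan(+41.9°) tan(+2.200°) = -0.0345, H₀ = 1.6053 rad.
Bracket: H₀ sin φ sin δ + cos φ cos δ sin H₀ = 1.6053×0.66783×0.03839 + 0.74431×0.99926×0.99941 = 0.041157 + 0.743320 = 0.784477.
Q̄ = (S₀/π) × [bracket] = (1361/π) × 0.784477 = 339.9 W/m².

Q̄ ≈ 340 W/m²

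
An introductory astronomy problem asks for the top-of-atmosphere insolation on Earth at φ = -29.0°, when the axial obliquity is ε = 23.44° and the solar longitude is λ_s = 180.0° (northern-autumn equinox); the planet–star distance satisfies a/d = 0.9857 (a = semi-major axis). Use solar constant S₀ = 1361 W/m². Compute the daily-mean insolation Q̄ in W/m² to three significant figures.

Q̄ ≈ 368 W/m²

Solar declination: sin δ = sin ε · sin λ_s = sin 23.44° × sin 180.0° = 0.00000, so δ = +0.000°.
cos H₀ = −tan(-29.0°) tan(+0.000°) = 0.0000, H₀ = 1.5708 rad.
Bracket: H₀ sin φ sin δ + cos φ cos δ sin H₀ = 1.5708×-0.48481×0.00000 + 0.87462×1.00000×1.00000 = -0.000000 + 0.874620 = 0.874620.
Inverse-square distance factor (a/d)² = 0.9857² = 0.971604.
Q̄ = (S₀/π) × 0.971604 × [bracket] = (1361/π) × 0.971604 × 0.874620 = 368.1 W/m².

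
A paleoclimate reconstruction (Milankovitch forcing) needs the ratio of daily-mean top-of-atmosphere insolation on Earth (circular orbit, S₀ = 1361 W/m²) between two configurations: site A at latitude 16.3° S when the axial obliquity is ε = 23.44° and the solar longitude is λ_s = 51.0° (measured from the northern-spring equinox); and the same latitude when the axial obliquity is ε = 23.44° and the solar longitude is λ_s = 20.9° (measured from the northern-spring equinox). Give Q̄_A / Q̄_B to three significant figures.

Q̄_A / Q̄_B ≈ 0.879

— Configuration A (φ=-16.3°):
Solar declination: sin δ = sin ε · sin λ_s = sin 23.44° × sin 51.0° = 0.30914, so δ = +18.007°.
cos H₀ = −tan(-16.3°) tan(+18.007°) = 0.0951, H₀ = 1.4756 rad.
Bracket: H₀ sin φ sin δ + cos φ cos δ sin H₀ = 1.4756×-0.28067×0.30914 + 0.95981×0.95102×0.99547 = -0.128032 + 0.908664 = 0.780632.
Q̄ = (S₀/π) × [bracket] = (1361/π) × 0.780632 = 338.19 W/m².
— Configuration B (φ=-16.3°):
Solar declination: sin δ = sin ε · sin λ_s = sin 23.44° × sin 20.9° = 0.14191, so δ = +8.158°.
cos H₀ = −tan(-16.3°) tan(+8.158°) = 0.0419, H₀ = 1.5289 rad.
Bracket: H₀ sin φ sin δ + cos φ cos δ sin H₀ = 1.5289×-0.28067×0.14191 + 0.95981×0.98988×0.99912 = -0.060896 + 0.949261 = 0.888365.
Q̄ = (S₀/π) × [bracket] = (1361/π) × 0.888365 = 384.86 W/m².
Ratio Q̄_A / Q̄_B = 338.19 / 384.86 = 0.8787.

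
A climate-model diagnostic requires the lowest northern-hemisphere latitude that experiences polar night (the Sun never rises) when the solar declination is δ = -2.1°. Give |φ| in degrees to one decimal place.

|φ| = 87.9°

Polar night requires cos H₀ = −tan φ tan δ ≥ 1, i.e. tan φ tan δ ≤ −1.
The boundary is |tan φ| · |tan δ| = 1, so |φ| = 90° − |δ| = 90° − 2.1° = 87.9° in the northern hemisphere.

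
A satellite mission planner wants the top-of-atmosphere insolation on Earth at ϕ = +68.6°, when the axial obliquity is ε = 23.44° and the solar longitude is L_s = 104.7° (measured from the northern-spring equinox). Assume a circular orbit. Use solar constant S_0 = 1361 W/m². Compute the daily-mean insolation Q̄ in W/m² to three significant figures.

Q̄ ≈ 488 W/m²

Solar declination: sin δ = sin ε · sin L_s = sin 23.44° × sin 104.7° = 0.38477, so δ = +22.629°.
cos h₀ = −tan(+68.6°) tan(+22.629°) = -1.0637 ≤ −1 ⇒ polar day, h₀ = π.
Bracket: h₀ sin ϕ sin δ + cos ϕ cos δ sin h₀ = 3.1416×0.93106×0.38477 + 0.36488×0.92301×0.00000 = 1.125459 + 0.000000 = 1.125459.
Q̄ = (S_0/π) × [bracket] = (1361/π) × 1.125459 = 487.6 W/m².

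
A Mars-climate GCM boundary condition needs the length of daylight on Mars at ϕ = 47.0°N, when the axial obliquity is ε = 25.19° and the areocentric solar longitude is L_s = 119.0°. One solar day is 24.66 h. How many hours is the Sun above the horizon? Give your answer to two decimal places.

sin δ = sin 25.19° × sin 119.0° = 0.37226, so δ = +21.855°.
cos h₀ = −tan ϕ · tan δ = −tan(+47.0°) × tan(+21.855°) = -0.4301, so h₀ = 2.0154 rad = 115.47°.
Daylight = 2h₀/(2π) × 24.66 h = (2.0154/π) × 24.66 = 15.82 h.

15.82 h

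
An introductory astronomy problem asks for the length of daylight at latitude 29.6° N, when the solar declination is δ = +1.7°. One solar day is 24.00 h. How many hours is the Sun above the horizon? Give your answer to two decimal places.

12.13 h

cos H₀ = −tan φ · tan δ = −tan(+29.6°) × tan(+1.700°) = -0.0169, so H₀ = 1.5877 rad = 90.97°.
Daylight = 2H₀/(2π) × 24.00 h = (1.5877/π) × 24.00 = 12.13 h.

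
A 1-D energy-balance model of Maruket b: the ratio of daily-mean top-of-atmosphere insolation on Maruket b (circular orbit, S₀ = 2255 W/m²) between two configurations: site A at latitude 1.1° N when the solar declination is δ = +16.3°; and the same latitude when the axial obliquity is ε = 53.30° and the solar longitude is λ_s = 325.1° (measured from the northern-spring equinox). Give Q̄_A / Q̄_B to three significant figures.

Q̄_A / Q̄_B ≈ 1.11

— Configuration A (φ=+1.1°):
cos H₀ = −tan(+1.1°) tan(+16.300°) = -0.0056, H₀ = 1.5764 rad.
Bracket: H₀ sin φ sin δ + cos φ cos δ sin H₀ = 1.5764×0.01920×0.28067 + 0.99982×0.95981×0.99998 = 0.008495 + 0.959618 = 0.968113.
Q̄ = (S₀/π) × [bracket] = (2255/π) × 0.968113 = 694.90 W/m².
— Configuration B (φ=+1.1°):
Solar declination: sin δ = sin ε · sin λ_s = sin 53.30° × sin 325.1° = -0.45873, so δ = -27.305°.
cos H₀ = −tan(+1.1°) tan(-27.305°) = 0.0099, H₀ = 1.5609 rad.
Bracket: H₀ sin φ sin δ + cos φ cos δ sin H₀ = 1.5609×0.01920×-0.45873 + 0.99982×0.88857×0.99995 = -0.013748 + 0.888366 = 0.874618.
Q̄ = (S₀/π) × [bracket] = (2255/π) × 0.874618 = 627.79 W/m².
Ratio Q̄_A / Q̄_B = 694.90 / 627.79 = 1.107.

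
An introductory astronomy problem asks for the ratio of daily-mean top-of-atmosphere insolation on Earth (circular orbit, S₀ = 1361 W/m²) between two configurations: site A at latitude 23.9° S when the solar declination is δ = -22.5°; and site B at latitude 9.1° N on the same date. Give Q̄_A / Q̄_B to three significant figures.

Q̄_A / Q̄_B ≈ 1.35

— Configuration A (φ=-23.9°):
cos H₀ = −tan(-23.9°) tan(-22.500°) = -0.1836, H₀ = 1.7554 rad.
Bracket: H₀ sin φ sin δ + cos φ cos δ sin H₀ = 1.7554×-0.40514×-0.38268 + 0.91425×0.92388×0.98301 = 0.272155 + 0.830307 = 1.102462.
Q̄ = (S₀/π) × [bracket] = (1361/π) × 1.102462 = 477.61 W/m².
— Configuration B (φ=+9.1°):
cos H₀ = −tan(+9.1°) tan(-22.500°) = 0.0663, H₀ = 1.5044 rad.
Bracket: H₀ sin φ sin δ + cos φ cos δ sin H₀ = 1.5044×0.15816×-0.38268 + 0.98741×0.92388×0.99780 = -0.091053 + 0.910241 = 0.819188.
Q̄ = (S₀/π) × [bracket] = (1361/π) × 0.819188 = 354.89 W/m².
Ratio Q̄_A / Q̄_B = 477.61 / 354.89 = 1.346.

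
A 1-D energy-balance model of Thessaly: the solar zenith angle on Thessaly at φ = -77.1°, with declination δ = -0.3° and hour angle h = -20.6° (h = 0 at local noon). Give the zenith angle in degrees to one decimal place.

θ_z = 77.6°

cos θ_z = sin φ sin δ + cos φ cos δ cos h = 0.005104 + 0.208973 = 0.214077.
θ_z = arccos(0.214077) = 77.6°.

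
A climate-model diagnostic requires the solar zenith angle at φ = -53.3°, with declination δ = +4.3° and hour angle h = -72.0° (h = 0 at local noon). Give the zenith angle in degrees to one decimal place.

cos θ_z = sin φ sin δ + cos φ cos δ cos h = -0.060116 + 0.184156 = 0.124040.
θ_z = arccos(0.124040) = 82.9°.

θ_z = 82.9°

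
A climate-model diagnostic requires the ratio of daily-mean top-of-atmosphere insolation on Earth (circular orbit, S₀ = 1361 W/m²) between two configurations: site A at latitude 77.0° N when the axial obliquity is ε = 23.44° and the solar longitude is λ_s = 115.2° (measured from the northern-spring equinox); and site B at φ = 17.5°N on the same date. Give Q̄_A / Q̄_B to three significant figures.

— Configuration A (φ=+77.0°):
Solar declination: sin δ = sin ε · sin λ_s = sin 23.44° × sin 115.2° = 0.35993, so δ = +21.096°.
cos H₀ = −tan(+77.0°) tan(+21.096°) = -1.6710 ≤ −1 ⇒ polar day, H₀ = π.
Bracket: H₀ sin φ sin δ + cos φ cos δ sin H₀ = 3.1416×0.97437×0.35993 + 0.22495×0.93298×0.00000 = 1.101775 + 0.000000 = 1.101775.
Q̄ = (S₀/π) × [bracket] = (1361/π) × 1.101775 = 477.31 W/m².
— Configuration B (φ=+17.5°):
cos H₀ = −tan(+17.5°) tan(+21.096°) = -0.1216, H₀ = 1.6927 rad.
Bracket: H₀ sin φ sin δ + cos φ cos δ sin H₀ = 1.6927×0.30071×0.35993 + 0.95372×0.93298×0.99257 = 0.183209 + 0.883190 = 1.066399.
Q̄ = (S₀/π) × [bracket] = (1361/π) × 1.066399 = 461.99 W/m².
Ratio Q̄_A / Q̄_B = 477.31 / 461.99 = 1.033.

Q̄_A / Q̄_B ≈ 1.03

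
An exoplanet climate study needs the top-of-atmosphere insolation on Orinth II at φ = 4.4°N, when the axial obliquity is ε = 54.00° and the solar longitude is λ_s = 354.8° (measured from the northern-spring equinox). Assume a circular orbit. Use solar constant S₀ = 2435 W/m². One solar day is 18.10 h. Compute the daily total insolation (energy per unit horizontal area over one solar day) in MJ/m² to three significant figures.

49.8 MJ/m²

Solar declination: sin δ = sin ε · sin λ_s = sin 54.00° × sin 354.8° = -0.07332, so δ = -4.205°.
cos H₀ = −tan(+4.4°) tan(-4.205°) = 0.0057, H₀ = 1.5651 rad.
Bracket: H₀ sin φ sin δ + cos φ cos δ sin H₀ = 1.5651×0.07672×-0.07332 + 0.99705×0.99731×0.99998 = -0.008804 + 0.994348 = 0.985544.
Q̄ = (S₀/π) × [bracket] = (2435/π) × 0.985544 = 763.88 W/m².
Daily total = Q̄ × 18.10 h × 3600 s/h = 763.88 × 18.10 × 3600 / 10⁶ = 49.77 MJ/m².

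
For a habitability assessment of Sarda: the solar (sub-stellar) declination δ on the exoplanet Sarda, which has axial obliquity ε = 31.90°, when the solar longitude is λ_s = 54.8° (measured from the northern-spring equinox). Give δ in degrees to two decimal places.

δ = +25.58°

sin δ = sin ε · sin λ_s = sin 31.90° × sin 54.8° = 0.431811.
δ = arcsin(0.431811) = +25.58°.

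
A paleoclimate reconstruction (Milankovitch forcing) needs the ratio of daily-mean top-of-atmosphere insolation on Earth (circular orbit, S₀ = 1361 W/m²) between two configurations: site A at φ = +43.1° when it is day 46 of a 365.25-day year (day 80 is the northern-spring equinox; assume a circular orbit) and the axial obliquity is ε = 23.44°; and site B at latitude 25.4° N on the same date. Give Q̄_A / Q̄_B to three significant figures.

Q̄_A / Q̄_B ≈ 0.667

— Configuration A (φ=+43.1°):
Solar longitude: λ_s = 360° × (46 − 80)/365.25 = -33.511°, i.e. -33.511° + 360° = 326.489°.
sin δ = sin 23.44° × sin 326.489° = -0.21962, so δ = -12.687°.
cos H₀ = −tan(+43.1°) tan(-12.687°) = 0.2107, H₀ = 1.3585 rad.
Bracket: H₀ sin φ sin δ + cos φ cos δ sin H₀ = 1.3585×0.68327×-0.21962 + 0.73016×0.97559×0.97756 = -0.203856 + 0.696352 = 0.492496.
Q̄ = (S₀/π) × [bracket] = (1361/π) × 0.492496 = 213.36 W/m².
— Configuration B (φ=+25.4°):
cos H₀ = −tan(+25.4°) tan(-12.687°) = 0.1069, H₀ = 1.4637 rad.
Bracket: H₀ sin φ sin δ + cos φ cos δ sin H₀ = 1.4637×0.42894×-0.21962 + 0.90334×0.97559×0.99427 = -0.137886 + 0.876240 = 0.738354.
Q̄ = (S₀/π) × [bracket] = (1361/π) × 0.738354 = 319.87 W/m².
Ratio Q̄_A / Q̄_B = 213.36 / 319.87 = 0.6670.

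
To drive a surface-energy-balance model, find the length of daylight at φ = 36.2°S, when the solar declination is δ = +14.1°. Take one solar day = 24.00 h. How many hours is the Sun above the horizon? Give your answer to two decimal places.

cos H₀ = −tan φ · tan δ = −tan(-36.2°) × tan(+14.100°) = 0.1838, so H₀ = 1.3859 rad = 79.41°.
Daylight = 2H₀/(2π) × 24.00 h = (1.3859/π) × 24.00 = 10.59 h.

10.59 h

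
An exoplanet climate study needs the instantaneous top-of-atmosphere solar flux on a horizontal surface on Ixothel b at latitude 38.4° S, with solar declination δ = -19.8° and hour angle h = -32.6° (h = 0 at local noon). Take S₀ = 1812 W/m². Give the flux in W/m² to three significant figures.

1.51e+03 W/m²

cos θ_z = sin φ sin δ + cos φ cos δ cos h = 0.210406 + 0.621192 = 0.831598.
Flux = S₀ · cos θ_z = 1812 × 0.831598 = 1507 W/m².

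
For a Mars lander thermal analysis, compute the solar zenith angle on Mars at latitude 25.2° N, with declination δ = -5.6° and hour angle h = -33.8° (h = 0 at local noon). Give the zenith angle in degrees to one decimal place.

θ_z = 45.0°

cos θ_z = sin φ sin δ + cos φ cos δ cos h = -0.041549 + 0.748309 = 0.706760.
θ_z = arccos(0.706760) = 45.0°.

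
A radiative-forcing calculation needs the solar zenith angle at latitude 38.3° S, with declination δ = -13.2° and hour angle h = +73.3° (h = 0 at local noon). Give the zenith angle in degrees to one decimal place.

θ_z = 68.8°

cos θ_z = sin ϕ sin δ + cos ϕ cos δ cos h = 0.141527 + 0.219555 = 0.361082.
θ_z = arccos(0.361082) = 68.8°.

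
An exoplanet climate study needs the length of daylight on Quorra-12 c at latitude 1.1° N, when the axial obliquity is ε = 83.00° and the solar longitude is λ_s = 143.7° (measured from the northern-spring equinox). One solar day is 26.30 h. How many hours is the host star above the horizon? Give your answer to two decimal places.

13.27 h

Solar declination: sin δ = sin ε · sin λ_s = sin 83.00° × sin 143.7° = 0.58760, so δ = +35.987°.
cos H₀ = −tan φ · tan δ = −tan(+1.1°) × tan(+35.987°) = -0.0139, so H₀ = 1.5847 rad = 90.80°.
Daylight = 2H₀/(2π) × 26.30 h = (1.5847/π) × 26.30 = 13.27 h.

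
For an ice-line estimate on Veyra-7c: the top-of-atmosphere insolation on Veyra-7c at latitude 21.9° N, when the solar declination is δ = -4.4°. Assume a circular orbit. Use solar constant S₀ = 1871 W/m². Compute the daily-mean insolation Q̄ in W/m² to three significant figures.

cos H₀ = −tan(+21.9°) tan(-4.400°) = 0.0309, H₀ = 1.5399 rad.
Bracket: H₀ sin φ sin δ + cos φ cos δ sin H₀ = 1.5399×0.37299×-0.07672 + 0.92784×0.99705×0.99952 = -0.044065 + 0.924659 = 0.880594.
Q̄ = (S₀/π) × [bracket] = (1871/π) × 0.880594 = 524.4 W/m².

Q̄ ≈ 524 W/m²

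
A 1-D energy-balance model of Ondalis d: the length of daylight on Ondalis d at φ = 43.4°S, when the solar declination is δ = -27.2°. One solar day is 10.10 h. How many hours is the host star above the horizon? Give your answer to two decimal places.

cos H₀ = −tan φ · tan δ = −tan(-43.4°) × tan(-27.200°) = -0.4860, so H₀ = 2.0783 rad = 119.08°.
Daylight = 2H₀/(2π) × 10.10 h = (2.0783/π) × 10.10 = 6.68 h.

6.68 h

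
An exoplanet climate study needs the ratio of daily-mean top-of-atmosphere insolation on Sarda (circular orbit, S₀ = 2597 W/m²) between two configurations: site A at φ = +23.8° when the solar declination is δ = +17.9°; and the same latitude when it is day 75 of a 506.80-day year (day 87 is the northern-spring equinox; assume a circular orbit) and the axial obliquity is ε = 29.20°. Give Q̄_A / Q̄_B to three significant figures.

— Configuration A (φ=+23.8°):
cos H₀ = −tan(+23.8°) tan(+17.900°) = -0.1425, H₀ = 1.7137 rad.
Bracket: H₀ sin φ sin δ + cos φ cos δ sin H₀ = 1.7137×0.40355×0.30736 + 0.91496×0.95159×0.98980 = 0.212559 + 0.861786 = 1.074345.
Q̄ = (S₀/π) × [bracket] = (2597/π) × 1.074345 = 888.11 W/m².
— Configuration B (φ=+23.8°):
Solar longitude: λ_s = 360° × (75 − 87)/506.80 = -8.524°, i.e. -8.524° + 360° = 351.476°.
sin δ = sin 29.20° × sin 351.476° = -0.07231, so δ = -4.147°.
cos H₀ = −tan(+23.8°) tan(-4.147°) = 0.0320, H₀ = 1.5388 rad.
Bracket: H₀ sin φ sin δ + cos φ cos δ sin H₀ = 1.5388×0.40355×-0.07231 + 0.91496×0.99738×0.99949 = -0.044903 + 0.912097 = 0.867194.
Q̄ = (S₀/π) × [bracket] = (2597/π) × 0.867194 = 716.87 W/m².
Ratio Q̄_A / Q̄_B = 888.11 / 716.87 = 1.239.

Q̄_A / Q̄_B ≈ 1.24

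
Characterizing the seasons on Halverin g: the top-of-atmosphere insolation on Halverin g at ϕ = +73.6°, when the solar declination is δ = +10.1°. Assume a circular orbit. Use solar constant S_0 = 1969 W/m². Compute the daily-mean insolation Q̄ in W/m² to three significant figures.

cos h₀ = −tan(+73.6°) tan(+10.100°) = -0.6052, h₀ = 2.2208 rad.
Bracket: h₀ sin ϕ sin δ + cos ϕ cos δ sin h₀ = 2.2208×0.95931×0.17537 + 0.28234×0.98450×0.79606 = 0.373614 + 0.221276 = 0.594890.
Q̄ = (S_0/π) × [bracket] = (1969/π) × 0.594890 = 372.8 W/m².

Q̄ ≈ 373 W/m²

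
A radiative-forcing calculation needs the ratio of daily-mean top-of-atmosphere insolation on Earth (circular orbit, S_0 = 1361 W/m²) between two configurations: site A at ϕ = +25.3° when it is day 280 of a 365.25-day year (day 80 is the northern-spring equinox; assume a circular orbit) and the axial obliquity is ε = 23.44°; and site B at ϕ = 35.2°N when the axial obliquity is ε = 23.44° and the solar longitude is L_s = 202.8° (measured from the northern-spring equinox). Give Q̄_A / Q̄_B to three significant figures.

— Configuration A (ϕ=+25.3°):
Solar longitude: L_s = 360° × (280 − 80)/365.25 = 197.125°.
sin δ = sin 23.44° × sin 197.125° = -0.11713, so δ = -6.727°.
cos h₀ = −tan(+25.3°) tan(-6.727°) = 0.0558, h₀ = 1.5150 rad.
Bracket: h₀ sin ϕ sin δ + cos ϕ cos δ sin h₀ = 1.5150×0.42736×-0.11713 + 0.90408×0.99312×0.99844 = -0.075836 + 0.896459 = 0.820623.
Q̄ = (S_0/π) × [bracket] = (1361/π) × 0.820623 = 355.51 W/m².
— Configuration B (ϕ=+35.2°):
Solar declination: sin δ = sin ε · sin L_s = sin 23.44° × sin 202.8° = -0.15415, so δ = -8.867°.
cos h₀ = −tan(+35.2°) tan(-8.867°) = 0.1101, h₀ = 1.4605 rad.
Bracket: h₀ sin ϕ sin δ + cos ϕ cos δ sin h₀ = 1.4605×0.57643×-0.15415 + 0.81714×0.98805×0.99393 = -0.129775 + 0.802474 = 0.672699.
Q̄ = (S_0/π) × [bracket] = (1361/π) × 0.672699 = 291.43 W/m².
Ratio Q̄_A / Q̄_B = 355.51 / 291.43 = 1.220.

Q̄_A / Q̄_B ≈ 1.22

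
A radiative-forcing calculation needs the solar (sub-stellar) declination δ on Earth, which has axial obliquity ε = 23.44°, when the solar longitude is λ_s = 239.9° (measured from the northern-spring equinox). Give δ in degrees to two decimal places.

sin δ = sin ε · sin λ_s = sin 23.44° × sin 239.9° = -0.344147.
δ = arcsin(-0.344147) = -20.13°.

δ = -20.13°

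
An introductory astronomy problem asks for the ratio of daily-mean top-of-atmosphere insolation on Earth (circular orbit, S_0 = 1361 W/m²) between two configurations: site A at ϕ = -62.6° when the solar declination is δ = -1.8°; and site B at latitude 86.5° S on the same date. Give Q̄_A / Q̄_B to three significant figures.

Q̄_A / Q̄_B ≈ 4.26

— Configuration A (ϕ=-62.6°):
cos h₀ = −tan(-62.6°) tan(-1.800°) = -0.0606, h₀ = 1.6315 rad.
Bracket: h₀ sin ϕ sin δ + cos ϕ cos δ sin h₀ = 1.6315×-0.88782×-0.03141 + 0.46020×0.99951×0.99816 = 0.045497 + 0.459128 = 0.504625.
Q̄ = (S_0/π) × [bracket] = (1361/π) × 0.504625 = 218.61 W/m².
— Configuration B (ϕ=-86.5°):
cos h₀ = −tan(-86.5°) tan(-1.800°) = -0.5138, h₀ = 2.1104 rad.
Bracket: h₀ sin ϕ sin δ + cos ϕ cos δ sin h₀ = 2.1104×-0.99813×-0.03141 + 0.06105×0.99951×0.85790 = 0.066164 + 0.052349 = 0.118513.
Q̄ = (S_0/π) × [bracket] = (1361/π) × 0.118513 = 51.342 W/m².
Ratio Q̄_A / Q̄_B = 218.61 / 51.342 = 4.258.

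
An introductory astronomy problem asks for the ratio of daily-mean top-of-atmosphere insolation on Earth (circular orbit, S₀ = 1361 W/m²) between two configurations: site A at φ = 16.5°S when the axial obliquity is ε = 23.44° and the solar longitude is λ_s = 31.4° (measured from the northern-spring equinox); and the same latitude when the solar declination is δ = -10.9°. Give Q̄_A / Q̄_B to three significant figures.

Q̄_A / Q̄_B ≈ 0.825

— Configuration A (φ=-16.5°):
Solar declination: sin δ = sin ε · sin λ_s = sin 23.44° × sin 31.4° = 0.20725, so δ = +11.961°.
cos H₀ = −tan(-16.5°) tan(+11.961°) = 0.0628, H₀ = 1.5080 rad.
Bracket: H₀ sin φ sin δ + cos φ cos δ sin H₀ = 1.5080×-0.28402×0.20725 + 0.95882×0.97829×0.99803 = -0.088766 + 0.936156 = 0.847390.
Q̄ = (S₀/π) × [bracket] = (1361/π) × 0.847390 = 367.11 W/m².
— Configuration B (φ=-16.5°):
cos H₀ = −tan(-16.5°) tan(-10.900°) = -0.0570, H₀ = 1.6279 rad.
Bracket: H₀ sin φ sin δ + cos φ cos δ sin H₀ = 1.6279×-0.28402×-0.18910 + 0.95882×0.98196×0.99837 = 0.087432 + 0.939988 = 1.027420.
Q̄ = (S₀/π) × [bracket] = (1361/π) × 1.027420 = 445.10 W/m².
Ratio Q̄_A / Q̄_B = 367.11 / 445.10 = 0.8248.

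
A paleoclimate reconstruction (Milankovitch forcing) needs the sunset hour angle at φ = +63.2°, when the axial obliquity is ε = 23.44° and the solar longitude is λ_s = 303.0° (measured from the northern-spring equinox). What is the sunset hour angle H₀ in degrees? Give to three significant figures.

H₀ = 45.5°

Solar declination: sin δ = sin ε · sin λ_s = sin 23.44° × sin 303.0° = -0.33361, so δ = -19.488°.
cos H₀ = −tan φ · tan δ = −tan(+63.2°) × tan(-19.488°) = 0.7006, so H₀ = 0.7946 rad = 45.53°.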